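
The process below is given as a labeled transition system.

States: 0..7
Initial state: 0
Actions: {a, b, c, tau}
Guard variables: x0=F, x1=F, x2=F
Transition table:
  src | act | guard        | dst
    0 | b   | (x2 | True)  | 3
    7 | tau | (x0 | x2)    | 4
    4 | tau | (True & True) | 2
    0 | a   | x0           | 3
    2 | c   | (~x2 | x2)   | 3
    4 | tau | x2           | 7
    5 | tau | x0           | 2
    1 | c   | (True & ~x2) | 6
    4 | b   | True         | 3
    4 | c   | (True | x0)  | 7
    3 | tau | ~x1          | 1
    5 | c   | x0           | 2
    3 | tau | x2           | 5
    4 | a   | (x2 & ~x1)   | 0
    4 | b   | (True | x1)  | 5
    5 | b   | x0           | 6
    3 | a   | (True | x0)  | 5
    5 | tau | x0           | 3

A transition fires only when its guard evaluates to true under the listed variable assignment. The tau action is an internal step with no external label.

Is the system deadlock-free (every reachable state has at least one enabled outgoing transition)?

Answer: DEADLOCK at state 5

Analysis:
R = {0,1,3,5,6}
  0: b→3  [deg 1]
  1: c→6  [deg 1]
  3: a→5  tau→1  [deg 2]
  5: ∅  [deadlock]
  6: ∅  [deadlock]
trace reaching 5: b·a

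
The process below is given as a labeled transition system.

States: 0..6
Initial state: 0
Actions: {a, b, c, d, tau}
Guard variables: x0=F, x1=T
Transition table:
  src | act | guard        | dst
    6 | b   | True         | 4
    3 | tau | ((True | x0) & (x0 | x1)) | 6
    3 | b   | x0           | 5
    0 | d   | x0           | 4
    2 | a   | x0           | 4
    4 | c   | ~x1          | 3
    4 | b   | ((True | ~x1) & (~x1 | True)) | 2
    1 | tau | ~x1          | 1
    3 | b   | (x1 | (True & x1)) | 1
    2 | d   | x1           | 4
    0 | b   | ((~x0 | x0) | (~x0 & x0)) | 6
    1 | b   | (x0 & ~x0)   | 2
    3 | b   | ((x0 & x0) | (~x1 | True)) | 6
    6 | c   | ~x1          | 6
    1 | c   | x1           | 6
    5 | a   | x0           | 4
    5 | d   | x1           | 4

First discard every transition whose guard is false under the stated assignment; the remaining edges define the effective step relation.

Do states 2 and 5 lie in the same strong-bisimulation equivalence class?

Refine partition for ~:
  round 0: {{0,1,2,3,4,5,6}}
  round 1: {{0,4,6},{1},{2,5},{3}}
  round 2: {{0,6},{1},{2,5},{3},{4}}
  round 3: {{0},{1},{2,5},{3},{4},{6}}
stable after 4 split(s): 6 block(s)
class of 2: {2,5}; class of 5: {2,5}

Answer: BISIMILAR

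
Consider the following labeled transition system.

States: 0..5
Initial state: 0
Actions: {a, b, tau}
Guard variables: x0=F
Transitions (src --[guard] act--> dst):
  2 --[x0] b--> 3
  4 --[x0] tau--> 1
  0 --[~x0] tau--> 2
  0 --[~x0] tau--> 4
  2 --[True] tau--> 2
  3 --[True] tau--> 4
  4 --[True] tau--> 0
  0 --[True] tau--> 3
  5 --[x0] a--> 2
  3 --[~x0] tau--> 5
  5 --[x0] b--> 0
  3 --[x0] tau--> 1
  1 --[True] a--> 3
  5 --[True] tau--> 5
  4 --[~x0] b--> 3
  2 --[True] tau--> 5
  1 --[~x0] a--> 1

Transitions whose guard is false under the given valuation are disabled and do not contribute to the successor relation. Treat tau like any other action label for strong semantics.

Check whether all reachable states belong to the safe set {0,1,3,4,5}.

Answer: INVARIANT VIOLATED at state 2

Analysis:
Safe = {0,1,3,4,5}
Reach set: {0,2,3,4,5}
  0: safe
  2: VIOLATES
  3: safe
  4: safe
  5: safe
counterexample path to 2: tau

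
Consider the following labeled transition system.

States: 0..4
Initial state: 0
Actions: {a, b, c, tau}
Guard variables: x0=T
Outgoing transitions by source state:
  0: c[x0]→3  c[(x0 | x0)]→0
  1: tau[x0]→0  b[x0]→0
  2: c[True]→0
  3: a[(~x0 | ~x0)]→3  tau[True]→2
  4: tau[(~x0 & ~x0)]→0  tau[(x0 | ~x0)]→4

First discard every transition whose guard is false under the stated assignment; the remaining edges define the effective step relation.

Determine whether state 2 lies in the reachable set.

Answer: REACHABLE

Analysis:
7 transition(s) survive guard evaluation.
Layer 0: {0}
Layer 1: {3}  cumulative {0,3}
Layer 2: {2}  cumulative {0,2,3}
Reach set: {0,2,3}
trace reaching 2: c·tau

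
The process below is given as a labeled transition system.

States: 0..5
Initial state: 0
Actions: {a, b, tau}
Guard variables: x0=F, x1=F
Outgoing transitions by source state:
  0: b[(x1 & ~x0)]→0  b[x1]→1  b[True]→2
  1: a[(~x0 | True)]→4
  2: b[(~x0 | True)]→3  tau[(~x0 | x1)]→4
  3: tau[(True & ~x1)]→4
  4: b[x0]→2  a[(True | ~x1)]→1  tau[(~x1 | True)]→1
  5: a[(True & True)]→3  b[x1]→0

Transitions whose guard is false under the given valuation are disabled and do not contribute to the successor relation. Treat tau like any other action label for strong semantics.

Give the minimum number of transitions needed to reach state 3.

Layered search for 3:
  L0 = {0}
  L1 = {2}
  L2 = {3,4}
3 enters at depth 2; path b·b

Answer: 2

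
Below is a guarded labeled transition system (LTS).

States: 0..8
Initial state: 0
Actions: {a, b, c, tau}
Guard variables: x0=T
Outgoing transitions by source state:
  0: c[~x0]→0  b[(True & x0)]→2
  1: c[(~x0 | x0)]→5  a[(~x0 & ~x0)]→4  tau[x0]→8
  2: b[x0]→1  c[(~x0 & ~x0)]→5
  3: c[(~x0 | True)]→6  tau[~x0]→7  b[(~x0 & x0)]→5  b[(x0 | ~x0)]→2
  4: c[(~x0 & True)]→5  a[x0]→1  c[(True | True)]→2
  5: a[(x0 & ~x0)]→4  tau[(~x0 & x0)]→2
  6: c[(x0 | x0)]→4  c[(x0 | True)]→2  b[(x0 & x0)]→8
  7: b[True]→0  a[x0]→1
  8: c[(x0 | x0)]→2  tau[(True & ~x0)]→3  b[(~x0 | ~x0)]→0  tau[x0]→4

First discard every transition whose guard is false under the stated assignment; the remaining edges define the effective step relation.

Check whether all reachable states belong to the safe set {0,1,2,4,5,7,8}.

Inv-set: {0,1,2,4,5,7,8}
Reach set: {0,1,2,4,5,8}
  0: safe
  1: safe
  2: safe
  4: safe
  5: safe
  8: safe

Answer: INVARIANT HOLDS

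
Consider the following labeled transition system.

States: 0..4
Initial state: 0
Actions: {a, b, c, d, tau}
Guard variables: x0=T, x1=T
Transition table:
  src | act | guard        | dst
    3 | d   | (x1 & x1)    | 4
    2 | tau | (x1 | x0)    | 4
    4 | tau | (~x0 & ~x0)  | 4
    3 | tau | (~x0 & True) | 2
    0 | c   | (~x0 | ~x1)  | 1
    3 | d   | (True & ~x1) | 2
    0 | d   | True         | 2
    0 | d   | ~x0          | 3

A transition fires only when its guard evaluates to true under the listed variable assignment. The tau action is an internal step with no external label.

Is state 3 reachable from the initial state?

After dropping false guards: 3 live edges.
Layer 0: {0}
Layer 1: {2}  cumulative {0,2}
Layer 2: {4}  cumulative {0,2,4}
Reach set: {0,2,4}

Answer: UNREACHABLE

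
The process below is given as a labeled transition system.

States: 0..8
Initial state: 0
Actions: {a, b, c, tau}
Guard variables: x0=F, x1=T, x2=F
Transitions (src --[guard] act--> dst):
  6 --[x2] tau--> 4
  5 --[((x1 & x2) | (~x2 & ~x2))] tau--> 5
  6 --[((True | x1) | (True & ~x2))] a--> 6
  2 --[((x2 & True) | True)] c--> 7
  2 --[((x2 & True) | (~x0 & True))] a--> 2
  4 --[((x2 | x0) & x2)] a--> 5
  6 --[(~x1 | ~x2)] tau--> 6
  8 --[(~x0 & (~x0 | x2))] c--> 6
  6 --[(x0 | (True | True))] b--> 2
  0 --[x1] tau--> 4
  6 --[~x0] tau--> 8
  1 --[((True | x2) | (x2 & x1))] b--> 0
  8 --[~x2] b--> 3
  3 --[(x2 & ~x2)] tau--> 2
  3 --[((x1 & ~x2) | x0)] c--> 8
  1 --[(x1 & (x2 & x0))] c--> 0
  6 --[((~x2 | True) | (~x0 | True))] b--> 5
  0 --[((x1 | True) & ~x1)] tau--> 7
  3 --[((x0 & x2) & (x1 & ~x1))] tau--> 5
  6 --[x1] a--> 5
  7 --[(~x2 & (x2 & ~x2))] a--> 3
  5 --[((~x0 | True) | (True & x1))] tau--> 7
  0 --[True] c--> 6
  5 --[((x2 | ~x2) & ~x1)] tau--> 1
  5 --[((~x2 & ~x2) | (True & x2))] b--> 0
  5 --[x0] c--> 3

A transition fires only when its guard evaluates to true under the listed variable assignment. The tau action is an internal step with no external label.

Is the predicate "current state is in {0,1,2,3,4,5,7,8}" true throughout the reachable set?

Answer: INVARIANT VIOLATED at state 6

Analysis:
Allowed set {0,1,2,3,4,5,7,8}
Reach set: {0,2,3,4,5,6,7,8}
  0: ok
  2: ok
  3: ok
  4: ok
  5: ok
  6: ✗ unsafe
  7: ok
  8: ok
witness against invariant: c → 6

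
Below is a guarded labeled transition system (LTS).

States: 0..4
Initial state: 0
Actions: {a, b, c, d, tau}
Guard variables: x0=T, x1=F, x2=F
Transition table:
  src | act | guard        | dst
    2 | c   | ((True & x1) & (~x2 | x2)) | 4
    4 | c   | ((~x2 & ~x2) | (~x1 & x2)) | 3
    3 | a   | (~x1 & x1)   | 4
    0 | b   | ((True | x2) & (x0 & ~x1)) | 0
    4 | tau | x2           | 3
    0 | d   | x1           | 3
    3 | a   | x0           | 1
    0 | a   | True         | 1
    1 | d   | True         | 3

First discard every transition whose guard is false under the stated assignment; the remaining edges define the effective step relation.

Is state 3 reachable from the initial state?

Answer: REACHABLE

Analysis:
After dropping false guards: 5 live edges.
Layer 0: {0}
Layer 1: {1}  total {0,1}
Layer 2: {3}  total {0,1,3}
Reachable = {0,1,3}
trace reaching 3: a·d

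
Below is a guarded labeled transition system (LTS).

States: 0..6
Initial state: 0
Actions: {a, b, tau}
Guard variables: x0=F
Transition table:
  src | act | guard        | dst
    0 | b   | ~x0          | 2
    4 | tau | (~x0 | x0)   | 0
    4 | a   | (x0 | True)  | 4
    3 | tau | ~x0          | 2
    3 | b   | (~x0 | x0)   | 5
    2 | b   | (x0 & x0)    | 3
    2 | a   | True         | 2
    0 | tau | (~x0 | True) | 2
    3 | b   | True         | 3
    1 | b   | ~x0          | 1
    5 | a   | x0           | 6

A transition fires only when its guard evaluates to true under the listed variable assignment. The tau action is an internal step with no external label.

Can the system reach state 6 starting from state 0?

After dropping false guards: 9 live edges.
depth 0: {0}
depth 1: {2}  cumulative {0,2}
R = {0,2}

Answer: UNREACHABLE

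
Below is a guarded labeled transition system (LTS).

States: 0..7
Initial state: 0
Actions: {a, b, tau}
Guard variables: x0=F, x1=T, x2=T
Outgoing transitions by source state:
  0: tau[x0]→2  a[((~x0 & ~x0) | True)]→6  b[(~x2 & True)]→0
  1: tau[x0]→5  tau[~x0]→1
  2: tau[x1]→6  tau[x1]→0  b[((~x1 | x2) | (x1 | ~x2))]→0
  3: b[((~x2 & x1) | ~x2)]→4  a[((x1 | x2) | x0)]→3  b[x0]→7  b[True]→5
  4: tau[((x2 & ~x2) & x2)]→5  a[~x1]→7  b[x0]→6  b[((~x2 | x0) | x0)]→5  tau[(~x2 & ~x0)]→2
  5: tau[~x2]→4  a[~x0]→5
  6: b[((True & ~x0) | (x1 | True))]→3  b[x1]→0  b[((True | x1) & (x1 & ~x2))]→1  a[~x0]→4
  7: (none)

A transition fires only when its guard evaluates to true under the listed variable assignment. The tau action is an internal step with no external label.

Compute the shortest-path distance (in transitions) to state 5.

Breadth-first toward 5:
  depth 0: {0}
  depth 1: {6}
  depth 2: {3,4}
  depth 3: {5}
depth(5)=3, e.g. a·b·b

Answer: 3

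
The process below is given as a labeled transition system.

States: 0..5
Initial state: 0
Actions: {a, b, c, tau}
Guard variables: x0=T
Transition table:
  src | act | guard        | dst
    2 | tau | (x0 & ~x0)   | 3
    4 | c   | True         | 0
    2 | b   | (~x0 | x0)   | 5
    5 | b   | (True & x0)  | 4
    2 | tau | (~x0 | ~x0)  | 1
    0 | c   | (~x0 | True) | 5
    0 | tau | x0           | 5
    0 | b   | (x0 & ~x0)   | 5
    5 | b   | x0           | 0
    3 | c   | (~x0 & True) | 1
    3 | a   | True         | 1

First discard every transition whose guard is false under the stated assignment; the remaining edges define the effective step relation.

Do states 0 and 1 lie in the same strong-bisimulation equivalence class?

Refine partition for ~:
  π0 = {{0,1,2,3,4,5}}
  π1 = {{0},{1},{2,5},{3},{4}}
  π2 = {{0},{1},{2},{3},{4},{5}}
6 equivalence class(es) (converged in 3)
[0]={0}  [1]={1}

Answer: NOT BISIMILAR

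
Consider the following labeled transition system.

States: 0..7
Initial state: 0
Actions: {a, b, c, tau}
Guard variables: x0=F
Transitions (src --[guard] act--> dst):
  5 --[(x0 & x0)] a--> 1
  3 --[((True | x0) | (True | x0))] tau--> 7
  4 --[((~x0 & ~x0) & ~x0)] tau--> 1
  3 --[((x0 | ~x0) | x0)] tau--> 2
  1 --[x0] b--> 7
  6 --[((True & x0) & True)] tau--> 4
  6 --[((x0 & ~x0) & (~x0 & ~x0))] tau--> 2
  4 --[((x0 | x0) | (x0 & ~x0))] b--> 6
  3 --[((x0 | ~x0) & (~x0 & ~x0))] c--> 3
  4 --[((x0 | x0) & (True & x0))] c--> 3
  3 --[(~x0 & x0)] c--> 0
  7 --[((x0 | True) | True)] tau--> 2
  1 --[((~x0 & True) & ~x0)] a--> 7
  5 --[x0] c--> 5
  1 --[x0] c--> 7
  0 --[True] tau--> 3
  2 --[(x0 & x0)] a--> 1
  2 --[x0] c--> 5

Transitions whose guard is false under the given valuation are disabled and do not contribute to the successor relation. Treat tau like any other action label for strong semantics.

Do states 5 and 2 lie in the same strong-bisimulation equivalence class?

Answer: BISIMILAR

Trace:
Bisimulation quotient by refinement:
  round 0: {{0,1,2,3,4,5,6,7}}
  round 1: {{0,4,7},{1},{2,5,6},{3}}
  round 2: {{0},{1},{2,5,6},{3},{4},{7}}
stable after 3 split(s): 6 block(s)
[5]={2,5,6}  [2]={2,5,6}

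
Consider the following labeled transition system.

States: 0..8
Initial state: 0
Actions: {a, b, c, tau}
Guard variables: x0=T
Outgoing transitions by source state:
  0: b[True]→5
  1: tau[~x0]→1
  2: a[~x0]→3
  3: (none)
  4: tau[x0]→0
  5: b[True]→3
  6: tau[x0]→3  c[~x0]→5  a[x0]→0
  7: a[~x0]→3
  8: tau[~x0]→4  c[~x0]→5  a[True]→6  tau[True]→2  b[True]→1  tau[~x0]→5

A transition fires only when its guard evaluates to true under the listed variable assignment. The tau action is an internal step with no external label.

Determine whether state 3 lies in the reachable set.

After dropping false guards: 8 live edges.
Layer 0: {0}
Layer 1: {5}  cumulative {0,5}
Layer 2: {3}  cumulative {0,3,5}
R = {0,3,5}
Path to 3: b·b

Answer: REACHABLE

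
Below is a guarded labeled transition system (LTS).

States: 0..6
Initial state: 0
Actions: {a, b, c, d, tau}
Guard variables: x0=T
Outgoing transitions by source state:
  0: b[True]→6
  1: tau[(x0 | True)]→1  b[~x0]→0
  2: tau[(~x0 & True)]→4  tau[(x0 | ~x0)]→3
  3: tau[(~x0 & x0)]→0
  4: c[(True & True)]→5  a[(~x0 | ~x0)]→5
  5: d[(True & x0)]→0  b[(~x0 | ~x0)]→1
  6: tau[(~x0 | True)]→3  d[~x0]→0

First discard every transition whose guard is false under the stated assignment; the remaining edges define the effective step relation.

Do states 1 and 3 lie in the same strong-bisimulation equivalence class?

Compute ~ classes (split until stable):
  P[0] = {{0,1,2,3,4,5,6}}
  P[1] = {{0},{1,2,6},{3},{4},{5}}
  P[2] = {{0},{1},{2,6},{3},{4},{5}}
6 equivalence class(es) (converged in 3)
1∈{1}, 3∈{3}

Answer: NOT BISIMILAR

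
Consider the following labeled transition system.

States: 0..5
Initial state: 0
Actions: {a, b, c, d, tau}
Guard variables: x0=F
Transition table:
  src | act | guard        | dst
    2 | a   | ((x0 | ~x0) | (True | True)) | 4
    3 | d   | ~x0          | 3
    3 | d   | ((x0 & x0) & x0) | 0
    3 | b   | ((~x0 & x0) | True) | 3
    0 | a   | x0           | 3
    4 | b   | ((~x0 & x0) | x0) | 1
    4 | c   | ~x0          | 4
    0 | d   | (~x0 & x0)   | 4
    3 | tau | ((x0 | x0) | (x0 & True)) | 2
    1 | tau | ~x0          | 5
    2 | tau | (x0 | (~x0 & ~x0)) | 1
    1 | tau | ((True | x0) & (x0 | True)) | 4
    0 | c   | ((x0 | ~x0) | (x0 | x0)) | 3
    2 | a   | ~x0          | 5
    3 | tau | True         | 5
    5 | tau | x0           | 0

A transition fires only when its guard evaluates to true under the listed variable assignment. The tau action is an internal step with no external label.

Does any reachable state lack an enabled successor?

R = {0,3,5}
  0: c→3  [1 exit(s)]
  3: b→3  d→3  tau→5  [3 exit(s)]
  5: ∅  [deadlock]
trace reaching 5: c·tau

Answer: DEADLOCK at state 5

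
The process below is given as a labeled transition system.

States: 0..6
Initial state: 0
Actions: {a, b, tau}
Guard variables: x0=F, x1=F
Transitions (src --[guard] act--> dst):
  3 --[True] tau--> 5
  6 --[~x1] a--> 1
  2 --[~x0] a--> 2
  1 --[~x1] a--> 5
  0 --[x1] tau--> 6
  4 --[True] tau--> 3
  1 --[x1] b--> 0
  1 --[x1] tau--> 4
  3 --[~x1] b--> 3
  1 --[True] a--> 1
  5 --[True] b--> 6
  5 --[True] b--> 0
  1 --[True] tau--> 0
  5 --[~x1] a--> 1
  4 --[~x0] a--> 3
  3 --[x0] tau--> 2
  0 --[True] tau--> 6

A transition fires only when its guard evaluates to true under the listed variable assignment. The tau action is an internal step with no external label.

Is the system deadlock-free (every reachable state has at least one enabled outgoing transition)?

Reachable = {0,1,5,6}
  0: tau→6  [1 exit(s)]
  1: a→1  a→5  tau→0  [3 exit(s)]
  5: a→1  b→0  b→6  [3 exit(s)]
  6: a→1  [1 exit(s)]

Answer: DEADLOCK-FREE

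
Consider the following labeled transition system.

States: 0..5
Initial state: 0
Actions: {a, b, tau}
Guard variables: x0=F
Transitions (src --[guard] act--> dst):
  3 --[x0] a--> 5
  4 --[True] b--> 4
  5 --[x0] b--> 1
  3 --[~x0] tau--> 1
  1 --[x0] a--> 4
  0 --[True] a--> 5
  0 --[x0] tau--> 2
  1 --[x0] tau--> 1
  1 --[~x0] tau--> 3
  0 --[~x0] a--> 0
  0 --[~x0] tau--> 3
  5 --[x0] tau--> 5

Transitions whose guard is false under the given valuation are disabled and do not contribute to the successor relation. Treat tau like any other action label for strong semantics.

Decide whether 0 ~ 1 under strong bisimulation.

Compute ~ classes (split until stable):
  round 0: {{0,1,2,3,4,5}}
  round 1: {{0},{1,3},{2,5},{4}}
4 equivalence class(es) (converged in 2)
[0]={0}  [1]={1,3}

Answer: NOT BISIMILAR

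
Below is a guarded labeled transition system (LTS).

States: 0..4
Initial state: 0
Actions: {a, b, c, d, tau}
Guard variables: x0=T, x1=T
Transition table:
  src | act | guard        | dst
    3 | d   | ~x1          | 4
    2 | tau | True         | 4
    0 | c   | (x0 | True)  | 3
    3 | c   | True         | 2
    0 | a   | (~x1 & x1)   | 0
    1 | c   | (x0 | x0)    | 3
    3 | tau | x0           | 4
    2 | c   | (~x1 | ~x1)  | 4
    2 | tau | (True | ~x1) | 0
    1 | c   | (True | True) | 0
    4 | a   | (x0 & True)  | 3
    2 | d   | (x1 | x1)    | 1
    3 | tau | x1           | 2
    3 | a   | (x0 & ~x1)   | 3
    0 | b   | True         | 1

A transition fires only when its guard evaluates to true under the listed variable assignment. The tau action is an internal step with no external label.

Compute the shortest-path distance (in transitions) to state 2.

BFS to 2:
  Layer 0: {0}
  Layer 1: {1,3}
  Layer 2: {2,4}
depth(2)=2, e.g. c·c

Answer: 2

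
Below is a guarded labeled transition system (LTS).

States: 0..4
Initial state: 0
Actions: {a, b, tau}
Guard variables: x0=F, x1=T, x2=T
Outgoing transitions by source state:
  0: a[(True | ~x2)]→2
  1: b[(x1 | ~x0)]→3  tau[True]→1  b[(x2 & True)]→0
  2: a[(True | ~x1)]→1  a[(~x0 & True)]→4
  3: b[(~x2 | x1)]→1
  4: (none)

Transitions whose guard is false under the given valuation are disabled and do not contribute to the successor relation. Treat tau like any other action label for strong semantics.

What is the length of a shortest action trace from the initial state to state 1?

Layered search for 1:
  L0 = {0}
  L1 = {2}
  L2 = {1,4}
first hit 1 at d=2 via a·a

Answer: 2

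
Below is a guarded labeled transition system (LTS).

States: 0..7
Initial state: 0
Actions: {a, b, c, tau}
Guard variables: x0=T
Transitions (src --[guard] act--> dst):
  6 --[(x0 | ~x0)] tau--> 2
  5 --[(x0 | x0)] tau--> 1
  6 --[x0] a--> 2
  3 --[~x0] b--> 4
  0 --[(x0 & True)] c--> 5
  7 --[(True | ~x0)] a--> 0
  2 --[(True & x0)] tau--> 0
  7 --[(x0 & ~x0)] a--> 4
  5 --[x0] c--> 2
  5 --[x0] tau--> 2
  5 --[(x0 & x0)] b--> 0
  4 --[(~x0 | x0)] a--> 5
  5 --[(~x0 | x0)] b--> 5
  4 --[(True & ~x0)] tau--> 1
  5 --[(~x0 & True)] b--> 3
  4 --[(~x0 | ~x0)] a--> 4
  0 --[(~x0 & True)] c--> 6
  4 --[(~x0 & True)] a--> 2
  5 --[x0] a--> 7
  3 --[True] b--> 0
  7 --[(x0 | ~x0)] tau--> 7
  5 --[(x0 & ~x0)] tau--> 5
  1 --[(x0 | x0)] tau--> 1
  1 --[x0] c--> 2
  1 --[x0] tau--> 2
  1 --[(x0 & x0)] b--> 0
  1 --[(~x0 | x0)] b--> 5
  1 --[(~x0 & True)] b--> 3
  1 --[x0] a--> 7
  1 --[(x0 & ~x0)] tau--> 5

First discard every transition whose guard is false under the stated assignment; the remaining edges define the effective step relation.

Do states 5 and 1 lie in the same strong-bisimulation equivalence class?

Refine partition for ~:
  round 0: {{0,1,2,3,4,5,6,7}}
  round 1: {{0},{1,5},{2},{3},{4},{6,7}}
  round 2: {{0},{1,5},{2},{3},{4},{6},{7}}
7 equivalence class(es) (converged in 3)
class of 5: {1,5}; class of 1: {1,5}

Answer: BISIMILAR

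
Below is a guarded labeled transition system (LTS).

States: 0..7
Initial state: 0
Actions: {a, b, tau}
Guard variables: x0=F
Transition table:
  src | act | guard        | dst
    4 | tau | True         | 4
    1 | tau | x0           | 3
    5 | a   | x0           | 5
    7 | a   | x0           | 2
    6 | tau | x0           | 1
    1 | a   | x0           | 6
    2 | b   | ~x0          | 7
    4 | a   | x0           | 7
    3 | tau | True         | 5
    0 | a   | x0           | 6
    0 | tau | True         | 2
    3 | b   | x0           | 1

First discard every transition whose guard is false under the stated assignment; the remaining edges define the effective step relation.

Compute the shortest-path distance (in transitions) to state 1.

Breadth-first toward 1:
  depth 0: {0}
  depth 1: {2}
  depth 2: {7}
1 never appears.

Answer: UNREACHABLE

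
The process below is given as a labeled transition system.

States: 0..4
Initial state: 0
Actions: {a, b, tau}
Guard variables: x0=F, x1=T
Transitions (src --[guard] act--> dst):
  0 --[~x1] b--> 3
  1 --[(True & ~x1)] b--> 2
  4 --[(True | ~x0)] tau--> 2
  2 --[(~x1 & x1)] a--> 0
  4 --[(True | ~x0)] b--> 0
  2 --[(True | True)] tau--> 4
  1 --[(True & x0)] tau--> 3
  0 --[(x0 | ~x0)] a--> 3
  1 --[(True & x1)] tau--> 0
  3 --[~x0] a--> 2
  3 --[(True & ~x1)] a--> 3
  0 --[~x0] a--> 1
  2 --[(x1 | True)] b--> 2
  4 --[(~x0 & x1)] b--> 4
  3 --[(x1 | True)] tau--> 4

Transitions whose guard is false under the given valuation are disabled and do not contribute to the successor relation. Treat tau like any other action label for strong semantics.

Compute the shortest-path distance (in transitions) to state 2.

Answer: 2

Trace:
BFS to 2:
  Layer 0: {0}
  Layer 1: {1,3}
  Layer 2: {2,4}
depth(2)=2, e.g. a·a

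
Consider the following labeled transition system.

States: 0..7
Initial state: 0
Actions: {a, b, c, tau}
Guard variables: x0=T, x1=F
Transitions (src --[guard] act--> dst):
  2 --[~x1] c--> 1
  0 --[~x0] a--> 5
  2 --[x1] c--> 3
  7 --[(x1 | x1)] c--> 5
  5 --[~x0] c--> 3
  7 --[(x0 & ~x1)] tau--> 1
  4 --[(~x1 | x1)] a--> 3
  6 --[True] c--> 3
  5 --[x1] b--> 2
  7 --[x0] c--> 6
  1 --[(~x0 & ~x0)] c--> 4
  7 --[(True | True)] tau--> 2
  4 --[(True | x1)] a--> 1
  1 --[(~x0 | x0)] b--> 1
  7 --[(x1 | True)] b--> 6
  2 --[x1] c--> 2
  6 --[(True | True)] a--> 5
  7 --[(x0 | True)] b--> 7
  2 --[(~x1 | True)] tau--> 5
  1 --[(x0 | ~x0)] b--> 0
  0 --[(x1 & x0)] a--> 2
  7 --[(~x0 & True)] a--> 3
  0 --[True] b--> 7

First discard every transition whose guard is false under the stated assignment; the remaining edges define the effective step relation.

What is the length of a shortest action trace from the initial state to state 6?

Breadth-first toward 6:
  depth 0: {0}
  depth 1: {7}
  depth 2: {1,2,6}
depth(6)=2, e.g. b·b

Answer: 2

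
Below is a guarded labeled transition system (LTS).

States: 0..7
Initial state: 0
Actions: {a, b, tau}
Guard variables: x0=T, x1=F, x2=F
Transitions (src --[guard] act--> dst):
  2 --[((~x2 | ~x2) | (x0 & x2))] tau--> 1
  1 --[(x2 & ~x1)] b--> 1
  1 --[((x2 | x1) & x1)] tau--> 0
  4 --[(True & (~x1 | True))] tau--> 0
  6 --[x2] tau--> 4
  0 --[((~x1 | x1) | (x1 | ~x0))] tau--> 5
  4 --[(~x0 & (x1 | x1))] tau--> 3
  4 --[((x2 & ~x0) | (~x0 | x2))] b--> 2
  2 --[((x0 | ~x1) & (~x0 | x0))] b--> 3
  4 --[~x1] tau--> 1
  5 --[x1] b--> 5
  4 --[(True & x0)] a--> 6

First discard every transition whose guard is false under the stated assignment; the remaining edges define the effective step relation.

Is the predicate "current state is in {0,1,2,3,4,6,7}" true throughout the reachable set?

Allowed set {0,1,2,3,4,6,7}
Reach set: {0,5}
  0: ✓
  5: outside
reach 5 via tau — violates

Answer: INVARIANT VIOLATED at state 5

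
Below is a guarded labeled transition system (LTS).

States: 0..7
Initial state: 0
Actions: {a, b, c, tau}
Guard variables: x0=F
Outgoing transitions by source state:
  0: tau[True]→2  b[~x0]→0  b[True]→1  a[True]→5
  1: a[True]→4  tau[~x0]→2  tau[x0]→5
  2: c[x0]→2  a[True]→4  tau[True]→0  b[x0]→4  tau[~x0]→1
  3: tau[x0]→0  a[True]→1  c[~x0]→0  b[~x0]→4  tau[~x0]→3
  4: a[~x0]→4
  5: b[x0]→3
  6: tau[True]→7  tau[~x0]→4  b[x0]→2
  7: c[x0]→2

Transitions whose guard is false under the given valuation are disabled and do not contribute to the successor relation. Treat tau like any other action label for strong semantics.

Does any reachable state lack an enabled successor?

R = {0,1,2,4,5}
  0: a→5  b→0  b→1  tau→2  [4 exit(s)]
  1: a→4  tau→2  [2 exit(s)]
  2: a→4  tau→0  tau→1  [3 exit(s)]
  4: a→4  [1 exit(s)]
  5: ∅  [deadlock]
witness 5: a

Answer: DEADLOCK at state 5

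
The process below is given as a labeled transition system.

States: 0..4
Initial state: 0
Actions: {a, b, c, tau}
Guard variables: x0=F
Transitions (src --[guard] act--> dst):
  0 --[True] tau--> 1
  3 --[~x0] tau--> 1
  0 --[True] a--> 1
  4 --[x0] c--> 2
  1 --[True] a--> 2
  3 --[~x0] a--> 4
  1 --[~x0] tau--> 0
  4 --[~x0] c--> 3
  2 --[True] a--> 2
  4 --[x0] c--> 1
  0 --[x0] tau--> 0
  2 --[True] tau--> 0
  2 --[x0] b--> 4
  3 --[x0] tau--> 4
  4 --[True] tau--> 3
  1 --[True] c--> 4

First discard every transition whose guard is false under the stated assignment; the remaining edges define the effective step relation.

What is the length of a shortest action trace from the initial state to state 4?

Answer: 2

Working:
Breadth-first toward 4:
  depth 0: {0}
  depth 1: {1}
  depth 2: {2,4}
4 enters at depth 2; path a·c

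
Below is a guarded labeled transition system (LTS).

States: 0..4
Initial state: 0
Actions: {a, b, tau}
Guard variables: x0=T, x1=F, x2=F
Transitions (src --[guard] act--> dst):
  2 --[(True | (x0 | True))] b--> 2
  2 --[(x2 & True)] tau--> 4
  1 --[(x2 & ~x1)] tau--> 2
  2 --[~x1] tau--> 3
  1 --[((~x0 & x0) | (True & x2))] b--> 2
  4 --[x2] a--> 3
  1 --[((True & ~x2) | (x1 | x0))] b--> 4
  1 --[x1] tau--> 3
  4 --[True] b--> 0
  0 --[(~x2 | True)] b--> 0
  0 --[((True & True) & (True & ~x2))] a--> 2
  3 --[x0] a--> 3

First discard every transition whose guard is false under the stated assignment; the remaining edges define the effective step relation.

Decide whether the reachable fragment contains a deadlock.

R = {0,2,3}
  0: a→2  b→0  [2 out]
  2: b→2  tau→3  [2 out]
  3: a→3  [1 out]

Answer: DEADLOCK-FREE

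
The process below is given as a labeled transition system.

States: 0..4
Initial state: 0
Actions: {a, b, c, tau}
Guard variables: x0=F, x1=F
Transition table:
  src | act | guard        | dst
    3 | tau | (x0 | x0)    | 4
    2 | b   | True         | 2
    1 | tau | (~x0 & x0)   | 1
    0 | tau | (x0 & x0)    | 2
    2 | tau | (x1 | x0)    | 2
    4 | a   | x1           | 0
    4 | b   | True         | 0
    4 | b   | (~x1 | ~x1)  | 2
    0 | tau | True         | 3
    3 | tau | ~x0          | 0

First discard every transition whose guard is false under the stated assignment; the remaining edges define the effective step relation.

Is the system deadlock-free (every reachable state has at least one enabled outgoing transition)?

R = {0,3}
  0: tau→3  [deg 1]
  3: tau→0  [deg 1]

Answer: DEADLOCK-FREE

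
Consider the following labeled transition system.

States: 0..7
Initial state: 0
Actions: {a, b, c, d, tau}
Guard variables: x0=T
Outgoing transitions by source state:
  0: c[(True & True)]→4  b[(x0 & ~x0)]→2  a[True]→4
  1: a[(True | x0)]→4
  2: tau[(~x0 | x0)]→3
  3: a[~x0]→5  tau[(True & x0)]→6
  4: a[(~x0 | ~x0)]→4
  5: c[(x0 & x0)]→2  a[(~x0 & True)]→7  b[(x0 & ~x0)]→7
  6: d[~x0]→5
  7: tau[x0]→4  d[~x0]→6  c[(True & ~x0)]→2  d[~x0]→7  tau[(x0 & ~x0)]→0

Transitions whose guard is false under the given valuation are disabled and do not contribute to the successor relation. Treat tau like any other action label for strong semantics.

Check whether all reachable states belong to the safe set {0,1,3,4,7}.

Safe = {0,1,3,4,7}
Reachable = {0,4}
  0: ✓
  4: ✓

Answer: INVARIANT HOLDS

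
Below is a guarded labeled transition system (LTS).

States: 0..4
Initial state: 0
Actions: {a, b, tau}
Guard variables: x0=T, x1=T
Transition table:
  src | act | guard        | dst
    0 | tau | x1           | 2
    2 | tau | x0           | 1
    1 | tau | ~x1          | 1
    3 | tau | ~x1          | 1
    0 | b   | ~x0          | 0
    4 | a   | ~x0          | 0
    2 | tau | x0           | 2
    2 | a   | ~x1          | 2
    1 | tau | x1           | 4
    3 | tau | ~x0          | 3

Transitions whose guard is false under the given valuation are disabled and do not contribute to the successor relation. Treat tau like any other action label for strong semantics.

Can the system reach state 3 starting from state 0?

Answer: UNREACHABLE

Trace:
4 transition(s) survive guard evaluation.
L0 = {0}
L1 = {2}  cumulative {0,2}
L2 = {1}  cumulative {0,1,2}
L3 = {4}  cumulative {0,1,2,4}
R = {0,1,2,4}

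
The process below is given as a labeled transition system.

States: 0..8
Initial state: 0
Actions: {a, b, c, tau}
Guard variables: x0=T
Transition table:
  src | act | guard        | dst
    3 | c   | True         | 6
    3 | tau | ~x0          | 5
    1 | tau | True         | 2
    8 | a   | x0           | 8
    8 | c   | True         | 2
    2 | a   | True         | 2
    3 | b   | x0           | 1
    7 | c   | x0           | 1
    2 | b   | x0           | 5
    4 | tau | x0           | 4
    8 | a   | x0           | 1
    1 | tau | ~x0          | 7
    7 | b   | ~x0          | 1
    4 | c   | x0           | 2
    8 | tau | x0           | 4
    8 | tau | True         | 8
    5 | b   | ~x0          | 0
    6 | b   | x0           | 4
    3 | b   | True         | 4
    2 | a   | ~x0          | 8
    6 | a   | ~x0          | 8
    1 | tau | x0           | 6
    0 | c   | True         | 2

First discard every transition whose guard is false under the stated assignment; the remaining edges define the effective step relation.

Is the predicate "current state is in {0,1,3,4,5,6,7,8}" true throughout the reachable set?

Answer: INVARIANT VIOLATED at state 2

Trace:
Inv-set: {0,1,3,4,5,6,7,8}
R = {0,2,5}
  0: ✓
  2: VIOLATES
  5: ✓
counterexample path to 2: c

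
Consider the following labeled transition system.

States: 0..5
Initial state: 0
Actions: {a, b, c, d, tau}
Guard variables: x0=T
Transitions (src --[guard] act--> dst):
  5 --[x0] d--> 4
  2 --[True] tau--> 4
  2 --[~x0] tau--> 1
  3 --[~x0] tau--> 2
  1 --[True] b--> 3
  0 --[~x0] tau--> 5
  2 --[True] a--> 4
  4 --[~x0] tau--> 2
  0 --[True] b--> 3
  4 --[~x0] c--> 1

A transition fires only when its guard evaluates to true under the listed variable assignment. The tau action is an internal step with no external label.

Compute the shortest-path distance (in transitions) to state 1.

BFS to 1:
  L0 = {0}
  L1 = {3}
1 never appears.

Answer: UNREACHABLE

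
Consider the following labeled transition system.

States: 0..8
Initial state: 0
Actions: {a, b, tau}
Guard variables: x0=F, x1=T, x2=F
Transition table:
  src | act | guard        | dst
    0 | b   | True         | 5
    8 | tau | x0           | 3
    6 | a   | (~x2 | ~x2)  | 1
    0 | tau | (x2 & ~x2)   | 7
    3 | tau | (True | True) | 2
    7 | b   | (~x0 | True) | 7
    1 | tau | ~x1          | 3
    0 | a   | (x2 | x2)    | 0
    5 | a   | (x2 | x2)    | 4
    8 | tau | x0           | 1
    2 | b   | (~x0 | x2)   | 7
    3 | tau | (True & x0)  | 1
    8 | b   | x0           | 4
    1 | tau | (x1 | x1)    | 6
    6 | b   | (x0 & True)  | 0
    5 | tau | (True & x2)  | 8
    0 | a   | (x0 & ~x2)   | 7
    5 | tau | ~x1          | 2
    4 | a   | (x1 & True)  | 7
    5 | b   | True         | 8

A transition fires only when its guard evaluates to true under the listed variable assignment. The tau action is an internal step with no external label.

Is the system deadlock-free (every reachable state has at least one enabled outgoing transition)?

R = {0,5,8}
  0: b→5  [1 exit(s)]
  5: b→8  [1 exit(s)]
  8: ∅  [no exit]
witness 8: b·b

Answer: DEADLOCK at state 8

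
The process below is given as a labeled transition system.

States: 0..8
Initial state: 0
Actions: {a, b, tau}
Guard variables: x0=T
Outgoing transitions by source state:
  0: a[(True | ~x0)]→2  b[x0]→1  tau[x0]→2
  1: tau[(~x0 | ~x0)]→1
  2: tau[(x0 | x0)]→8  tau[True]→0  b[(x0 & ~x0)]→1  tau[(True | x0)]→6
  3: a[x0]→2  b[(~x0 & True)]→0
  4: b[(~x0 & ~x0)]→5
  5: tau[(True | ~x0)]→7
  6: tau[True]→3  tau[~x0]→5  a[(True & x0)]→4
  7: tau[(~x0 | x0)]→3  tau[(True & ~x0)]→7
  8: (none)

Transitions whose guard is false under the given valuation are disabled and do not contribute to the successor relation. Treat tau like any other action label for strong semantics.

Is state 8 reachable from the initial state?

After dropping false guards: 11 live edges.
Layer 0: {0}
Layer 1: {1,2}  now seen {0,1,2}
Layer 2: {6,8}  now seen {0,1,2,6,8}
Layer 3: {3,4}  now seen {0,1,2,3,4,6,8}
R = {0,1,2,3,4,6,8}
Path to 8: a·tau

Answer: REACHABLE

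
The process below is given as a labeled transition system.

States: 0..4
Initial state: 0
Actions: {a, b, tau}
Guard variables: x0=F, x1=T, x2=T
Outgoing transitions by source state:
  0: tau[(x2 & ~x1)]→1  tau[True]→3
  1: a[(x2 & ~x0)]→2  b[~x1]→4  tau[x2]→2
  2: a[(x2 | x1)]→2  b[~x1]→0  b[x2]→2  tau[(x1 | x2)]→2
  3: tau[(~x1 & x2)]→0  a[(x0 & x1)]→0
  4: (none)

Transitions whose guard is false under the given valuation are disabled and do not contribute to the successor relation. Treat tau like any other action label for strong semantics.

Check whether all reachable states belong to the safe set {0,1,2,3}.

Allowed set {0,1,2,3}
Reach set: {0,3}
  0: safe
  3: safe

Answer: INVARIANT HOLDS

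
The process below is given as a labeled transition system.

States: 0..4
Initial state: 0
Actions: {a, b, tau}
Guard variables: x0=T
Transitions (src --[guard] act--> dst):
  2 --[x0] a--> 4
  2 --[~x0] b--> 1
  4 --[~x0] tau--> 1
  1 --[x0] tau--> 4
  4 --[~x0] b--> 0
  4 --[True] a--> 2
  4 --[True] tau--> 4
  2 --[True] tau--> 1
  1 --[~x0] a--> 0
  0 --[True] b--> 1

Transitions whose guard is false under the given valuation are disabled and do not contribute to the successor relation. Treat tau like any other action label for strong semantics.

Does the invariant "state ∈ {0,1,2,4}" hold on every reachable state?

Inv-set: {0,1,2,4}
R = {0,1,2,4}
  0: ok
  1: ok
  2: ok
  4: ok

Answer: INVARIANT HOLDS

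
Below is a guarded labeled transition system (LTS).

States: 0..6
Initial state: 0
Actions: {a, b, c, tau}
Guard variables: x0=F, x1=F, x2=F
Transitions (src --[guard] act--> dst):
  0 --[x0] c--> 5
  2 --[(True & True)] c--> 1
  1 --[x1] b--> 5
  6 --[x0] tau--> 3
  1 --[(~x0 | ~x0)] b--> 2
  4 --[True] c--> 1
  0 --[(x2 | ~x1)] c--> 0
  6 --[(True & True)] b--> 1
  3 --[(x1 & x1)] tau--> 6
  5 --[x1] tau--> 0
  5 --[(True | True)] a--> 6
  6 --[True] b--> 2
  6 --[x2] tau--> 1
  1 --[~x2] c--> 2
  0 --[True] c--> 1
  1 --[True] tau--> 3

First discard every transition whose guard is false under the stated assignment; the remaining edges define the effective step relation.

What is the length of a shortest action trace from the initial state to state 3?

Answer: 2

Working:
Breadth-first toward 3:
  L0 = {0}
  L1 = {1}
  L2 = {2,3}
3 enters at depth 2; path c·tau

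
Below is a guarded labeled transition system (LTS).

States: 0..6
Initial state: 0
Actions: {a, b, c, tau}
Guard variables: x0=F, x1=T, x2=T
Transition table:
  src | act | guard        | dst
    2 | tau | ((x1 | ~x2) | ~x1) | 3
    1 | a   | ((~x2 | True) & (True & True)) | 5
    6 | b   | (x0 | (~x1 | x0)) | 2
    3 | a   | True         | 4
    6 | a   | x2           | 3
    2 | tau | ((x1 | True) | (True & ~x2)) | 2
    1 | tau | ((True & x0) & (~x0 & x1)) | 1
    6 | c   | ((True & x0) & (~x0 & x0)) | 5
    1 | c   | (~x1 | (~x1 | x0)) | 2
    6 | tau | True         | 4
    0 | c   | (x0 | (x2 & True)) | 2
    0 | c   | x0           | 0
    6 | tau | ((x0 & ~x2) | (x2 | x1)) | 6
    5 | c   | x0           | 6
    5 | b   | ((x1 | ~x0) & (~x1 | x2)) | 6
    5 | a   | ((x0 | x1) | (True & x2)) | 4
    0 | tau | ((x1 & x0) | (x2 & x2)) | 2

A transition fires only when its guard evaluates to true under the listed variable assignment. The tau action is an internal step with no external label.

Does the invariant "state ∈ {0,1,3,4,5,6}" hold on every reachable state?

Safe = {0,1,3,4,5,6}
R = {0,2,3,4}
  0: ✓
  2: ✗ unsafe
  3: ✓
  4: ✓
counterexample path to 2: c

Answer: INVARIANT VIOLATED at state 2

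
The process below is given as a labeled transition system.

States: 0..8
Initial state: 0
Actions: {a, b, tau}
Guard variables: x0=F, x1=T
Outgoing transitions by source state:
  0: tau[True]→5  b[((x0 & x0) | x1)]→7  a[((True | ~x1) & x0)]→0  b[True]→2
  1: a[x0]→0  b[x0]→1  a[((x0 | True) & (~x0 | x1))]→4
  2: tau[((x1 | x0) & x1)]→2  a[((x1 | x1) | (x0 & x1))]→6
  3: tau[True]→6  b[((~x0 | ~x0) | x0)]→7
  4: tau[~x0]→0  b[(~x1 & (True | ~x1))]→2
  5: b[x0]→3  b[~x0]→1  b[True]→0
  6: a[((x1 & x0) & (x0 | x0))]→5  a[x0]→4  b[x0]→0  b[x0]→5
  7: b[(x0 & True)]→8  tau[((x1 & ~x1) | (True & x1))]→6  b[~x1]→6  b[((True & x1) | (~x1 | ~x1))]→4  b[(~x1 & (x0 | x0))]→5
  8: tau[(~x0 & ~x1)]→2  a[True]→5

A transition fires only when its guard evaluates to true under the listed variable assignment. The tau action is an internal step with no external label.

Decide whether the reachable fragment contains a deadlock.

Reachable = {0,1,2,4,5,6,7}
  0: b→2  b→7  tau→5  [3 out]
  1: a→4  [1 out]
  2: a→6  tau→2  [2 out]
  4: tau→0  [1 out]
  5: b→0  b→1  [2 out]
  6: ∅  [STUCK]
  7: b→4  tau→6  [2 out]
Path to 6: b·a

Answer: DEADLOCK at state 6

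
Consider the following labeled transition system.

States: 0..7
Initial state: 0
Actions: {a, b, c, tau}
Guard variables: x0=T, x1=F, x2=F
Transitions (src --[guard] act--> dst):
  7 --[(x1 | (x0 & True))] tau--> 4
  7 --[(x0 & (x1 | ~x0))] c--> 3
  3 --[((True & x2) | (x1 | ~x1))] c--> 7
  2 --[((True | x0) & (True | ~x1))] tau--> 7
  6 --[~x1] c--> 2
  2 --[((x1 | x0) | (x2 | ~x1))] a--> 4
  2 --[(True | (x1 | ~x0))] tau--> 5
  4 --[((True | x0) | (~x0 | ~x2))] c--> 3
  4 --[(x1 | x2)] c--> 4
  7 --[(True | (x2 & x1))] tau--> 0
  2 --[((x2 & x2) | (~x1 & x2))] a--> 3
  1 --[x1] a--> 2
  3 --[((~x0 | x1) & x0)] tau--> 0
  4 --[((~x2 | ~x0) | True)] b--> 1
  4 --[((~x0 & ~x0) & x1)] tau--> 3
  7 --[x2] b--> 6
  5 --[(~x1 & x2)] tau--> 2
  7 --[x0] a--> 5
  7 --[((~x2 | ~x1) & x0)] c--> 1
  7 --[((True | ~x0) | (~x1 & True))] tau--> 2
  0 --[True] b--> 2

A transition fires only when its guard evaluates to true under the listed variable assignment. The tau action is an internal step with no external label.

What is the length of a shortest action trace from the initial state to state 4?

Layered search for 4:
  L0 = {0}
  L1 = {2}
  L2 = {4,5,7}
4 enters at depth 2; path b·a

Answer: 2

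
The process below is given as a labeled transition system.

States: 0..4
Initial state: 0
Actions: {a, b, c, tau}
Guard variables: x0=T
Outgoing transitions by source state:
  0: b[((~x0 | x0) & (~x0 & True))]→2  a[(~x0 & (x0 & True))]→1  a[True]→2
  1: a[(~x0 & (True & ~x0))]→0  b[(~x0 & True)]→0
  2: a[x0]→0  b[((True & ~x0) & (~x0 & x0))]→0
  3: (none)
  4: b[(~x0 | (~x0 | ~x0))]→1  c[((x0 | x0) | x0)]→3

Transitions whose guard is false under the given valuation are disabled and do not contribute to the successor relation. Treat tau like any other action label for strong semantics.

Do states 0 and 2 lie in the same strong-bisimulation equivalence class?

Answer: BISIMILAR

Trace:
Bisimulation quotient by refinement:
  π0 = {{0,1,2,3,4}}
  π1 = {{0,2},{1,3},{4}}
3 equivalence class(es) (converged in 2)
0∈{0,2}, 2∈{0,2}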